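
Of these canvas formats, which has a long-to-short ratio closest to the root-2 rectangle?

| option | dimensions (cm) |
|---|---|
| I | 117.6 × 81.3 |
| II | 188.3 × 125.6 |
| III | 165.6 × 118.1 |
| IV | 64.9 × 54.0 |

III

Target root-2 ≈ 1.414.
I: 1.446 (Δ0.032)  II: 1.499 (Δ0.085)  III: 1.402 (Δ0.012)  IV: 1.202 (Δ0.212)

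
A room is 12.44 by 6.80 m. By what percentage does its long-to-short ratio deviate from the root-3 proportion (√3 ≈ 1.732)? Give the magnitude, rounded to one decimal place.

Ratio = 12.44 / 6.80 ≈ 1.8294.
Ideal root-3 ≈ 1.7321. |1.8294 − 1.7321| / 1.7321 ≈ 5.62% → 5.6%.

5.6%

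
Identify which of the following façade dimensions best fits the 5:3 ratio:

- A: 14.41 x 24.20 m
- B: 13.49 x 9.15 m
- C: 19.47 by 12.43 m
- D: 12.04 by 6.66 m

A

Ratios (long/short): A ≈ 1.679; B ≈ 1.474; C ≈ 1.566; D ≈ 1.808.
5:3 ≈ 1.667; option A is nearest (Δ 0.012).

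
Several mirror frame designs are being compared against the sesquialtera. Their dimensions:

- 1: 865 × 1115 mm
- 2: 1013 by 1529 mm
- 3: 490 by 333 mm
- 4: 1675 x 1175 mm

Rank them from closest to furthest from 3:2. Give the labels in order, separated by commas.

2, 3, 4, 1

1: 1115/865 ≈ 1.289 → |1.289 − 1.500| = 0.211
2: 1529/1013 ≈ 1.509 → |1.509 − 1.500| = 0.009
3: 490/333 ≈ 1.471 → |1.471 − 1.500| = 0.029
4: 1675/1175 ≈ 1.426 → |1.426 − 1.500| = 0.074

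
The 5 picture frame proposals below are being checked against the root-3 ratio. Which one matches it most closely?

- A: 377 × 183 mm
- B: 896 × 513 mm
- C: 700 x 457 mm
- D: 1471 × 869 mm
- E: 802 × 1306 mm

B

Ratios (long/short): A ≈ 2.060; B ≈ 1.747; C ≈ 1.532; D ≈ 1.693; E ≈ 1.628.
root-3 ≈ 1.732; option B is nearest (Δ 0.015).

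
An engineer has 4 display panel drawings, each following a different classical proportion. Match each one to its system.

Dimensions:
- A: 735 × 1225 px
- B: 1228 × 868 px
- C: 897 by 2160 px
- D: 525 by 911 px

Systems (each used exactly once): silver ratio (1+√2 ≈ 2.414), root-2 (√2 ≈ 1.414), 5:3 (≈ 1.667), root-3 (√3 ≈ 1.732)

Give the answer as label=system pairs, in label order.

A=5:3, B=root-2, C=silver ratio, D=root-3

A = 1225/735 ≈ 1.667 → 5:3 (1.667)
B = 1228/868 ≈ 1.415 → root-2 (1.414)
C = 2160/897 ≈ 2.408 → silver ratio (2.414)
D = 911/525 ≈ 1.735 → root-3 (1.732)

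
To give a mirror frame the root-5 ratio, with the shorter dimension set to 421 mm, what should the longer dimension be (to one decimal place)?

941.4 mm

root-5 ≈ 2.23607.
Longer side = 421 × 2.23607 ≈ 941.385 → 941.4 mm.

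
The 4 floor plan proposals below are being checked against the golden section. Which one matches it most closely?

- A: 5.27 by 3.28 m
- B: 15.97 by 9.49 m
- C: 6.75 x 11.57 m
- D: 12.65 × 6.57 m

Target golden ratio ≈ 1.618.
A: 1.607 (Δ0.011)  B: 1.683 (Δ0.065)  C: 1.714 (Δ0.096)  D: 1.925 (Δ0.307)

A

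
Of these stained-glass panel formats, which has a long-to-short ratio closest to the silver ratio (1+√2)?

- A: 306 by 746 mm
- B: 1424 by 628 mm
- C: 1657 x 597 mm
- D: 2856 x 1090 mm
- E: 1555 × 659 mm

A

Target silver ratio ≈ 2.414.
A: 2.438 (Δ0.024)  B: 2.268 (Δ0.146)  C: 2.776 (Δ0.362)  D: 2.620 (Δ0.206)  E: 2.360 (Δ0.054)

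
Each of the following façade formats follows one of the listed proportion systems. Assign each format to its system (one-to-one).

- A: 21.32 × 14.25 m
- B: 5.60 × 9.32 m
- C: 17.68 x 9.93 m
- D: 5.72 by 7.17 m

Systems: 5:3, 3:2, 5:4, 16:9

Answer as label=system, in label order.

A = 21.32/14.25 ≈ 1.496 → 3:2 (1.500)
B = 9.32/5.60 ≈ 1.664 → 5:3 (1.667)
C = 17.68/9.93 ≈ 1.780 → 16:9 (1.778)
D = 7.17/5.72 ≈ 1.253 → 5:4 (1.250)

A=3:2, B=5:3, C=16:9, D=5:4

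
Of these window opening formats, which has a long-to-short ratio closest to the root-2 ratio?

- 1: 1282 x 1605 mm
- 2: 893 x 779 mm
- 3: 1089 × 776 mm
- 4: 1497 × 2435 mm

Target root-2 ≈ 1.414.
1: 1.252 (Δ0.162)  2: 1.146 (Δ0.268)  3: 1.403 (Δ0.011)  4: 1.627 (Δ0.213)

3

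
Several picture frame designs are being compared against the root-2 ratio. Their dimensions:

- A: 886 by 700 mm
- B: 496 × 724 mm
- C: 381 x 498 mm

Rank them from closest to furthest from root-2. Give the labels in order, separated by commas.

Ratios: A = 886 / 700 ≈ 1.266; B = 724 / 496 ≈ 1.460; C = 498 / 381 ≈ 1.307.
|Δ from 1.414|: A 0.148; B 0.046; C 0.107.

B, C, A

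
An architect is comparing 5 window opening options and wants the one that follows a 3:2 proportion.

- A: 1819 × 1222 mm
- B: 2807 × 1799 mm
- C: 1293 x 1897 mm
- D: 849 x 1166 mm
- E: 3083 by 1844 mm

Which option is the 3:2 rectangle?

A

Ratios (long/short): A ≈ 1.489; B ≈ 1.560; C ≈ 1.467; D ≈ 1.373; E ≈ 1.672.
3:2 ≈ 1.500; option A is nearest (Δ 0.011).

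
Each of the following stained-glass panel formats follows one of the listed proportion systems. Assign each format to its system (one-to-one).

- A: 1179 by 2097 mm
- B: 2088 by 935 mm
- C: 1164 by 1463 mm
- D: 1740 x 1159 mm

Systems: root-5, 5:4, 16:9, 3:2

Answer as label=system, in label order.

Ratios: A ≈ 1.779; B ≈ 2.233; C ≈ 1.257; D ≈ 1.501.
Targets: root-5 ≈ 2.236; 5:4 ≈ 1.250; 16:9 ≈ 1.778; 3:2 ≈ 1.500.

A=16:9, B=root-5, C=5:4, D=3:2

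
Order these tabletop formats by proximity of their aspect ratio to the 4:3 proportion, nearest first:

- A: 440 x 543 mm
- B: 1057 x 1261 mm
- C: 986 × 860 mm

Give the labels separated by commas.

A, B, C

A: 543/440 ≈ 1.234 → |1.234 − 1.333| = 0.099
B: 1261/1057 ≈ 1.193 → |1.193 − 1.333| = 0.140
C: 986/860 ≈ 1.147 → |1.147 − 1.333| = 0.186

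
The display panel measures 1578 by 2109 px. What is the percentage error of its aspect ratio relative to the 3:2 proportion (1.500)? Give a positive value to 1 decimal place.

10.9%

Ratio = 2109 / 1578 ≈ 1.3365.
Ideal 3:2 = 1.5000. |1.3365 − 1.5000| / 1.5000 ≈ 10.90% → 10.9%.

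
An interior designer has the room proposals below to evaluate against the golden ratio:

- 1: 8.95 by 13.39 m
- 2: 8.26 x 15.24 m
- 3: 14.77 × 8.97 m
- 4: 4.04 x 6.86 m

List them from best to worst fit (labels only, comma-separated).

1: 13.39/8.95 ≈ 1.496 → |1.496 − 1.618| = 0.122
2: 15.24/8.26 ≈ 1.845 → |1.845 − 1.618| = 0.227
3: 14.77/8.97 ≈ 1.647 → |1.647 − 1.618| = 0.029
4: 6.86/4.04 ≈ 1.698 → |1.698 − 1.618| = 0.080

3, 4, 1, 2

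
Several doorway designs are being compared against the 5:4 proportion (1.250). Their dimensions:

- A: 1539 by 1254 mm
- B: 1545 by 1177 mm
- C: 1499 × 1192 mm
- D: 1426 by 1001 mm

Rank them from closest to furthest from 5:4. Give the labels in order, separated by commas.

C, A, B, D

Ratios: A = 1539 / 1254 ≈ 1.227; B = 1545 / 1177 ≈ 1.313; C = 1499 / 1192 ≈ 1.258; D = 1426 / 1001 ≈ 1.425.
|Δ from 1.250|: A 0.023; B 0.063; C 0.008; D 0.175.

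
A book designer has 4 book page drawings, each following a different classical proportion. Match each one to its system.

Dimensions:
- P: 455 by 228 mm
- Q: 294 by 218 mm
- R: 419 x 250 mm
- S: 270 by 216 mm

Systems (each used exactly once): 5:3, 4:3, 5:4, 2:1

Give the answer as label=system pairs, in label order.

P=2:1, Q=4:3, R=5:3, S=5:4

Ratios: P ≈ 1.996; Q ≈ 1.349; R ≈ 1.676; S ≈ 1.250.
Targets: 5:3 ≈ 1.667; 4:3 ≈ 1.333; 5:4 ≈ 1.250; 2:1 ≈ 2.000.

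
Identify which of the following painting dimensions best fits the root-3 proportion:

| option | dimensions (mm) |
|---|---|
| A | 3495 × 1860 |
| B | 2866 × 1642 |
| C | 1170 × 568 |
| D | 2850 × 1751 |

B

Target root-3 ≈ 1.732.
A: 1.879 (Δ0.147)  B: 1.745 (Δ0.013)  C: 2.060 (Δ0.328)  D: 1.628 (Δ0.104)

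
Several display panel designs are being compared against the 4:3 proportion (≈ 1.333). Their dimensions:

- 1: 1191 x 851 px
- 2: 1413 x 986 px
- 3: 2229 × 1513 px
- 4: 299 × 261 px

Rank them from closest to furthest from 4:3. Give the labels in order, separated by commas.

1, 2, 3, 4

1: 1191/851 ≈ 1.400 → |1.400 − 1.333| = 0.067
2: 1413/986 ≈ 1.433 → |1.433 − 1.333| = 0.100
3: 2229/1513 ≈ 1.473 → |1.473 − 1.333| = 0.140
4: 299/261 ≈ 1.146 → |1.146 − 1.333| = 0.187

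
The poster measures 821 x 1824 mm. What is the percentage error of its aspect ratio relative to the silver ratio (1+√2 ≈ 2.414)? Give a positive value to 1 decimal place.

8.0%

Ratio = 1824 / 821 ≈ 2.2217.
Ideal silver ratio ≈ 2.4142. |2.2217 − 2.4142| / 2.4142 ≈ 7.97% → 8.0%.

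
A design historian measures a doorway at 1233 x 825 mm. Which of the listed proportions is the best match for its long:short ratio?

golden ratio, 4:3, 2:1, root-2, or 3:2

3:2

Ratio = 1233 / 825 ≈ 1.495.
Distances: golden ratio 1.618 (Δ 0.123); 4:3 1.333 (Δ 0.162); 2:1 2.000 (Δ 0.505); root-2 1.414 (Δ 0.081); 3:2 1.500 (Δ 0.005).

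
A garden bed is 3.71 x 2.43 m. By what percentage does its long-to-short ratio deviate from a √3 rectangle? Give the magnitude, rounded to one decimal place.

11.9%

Ratio = 3.71 / 2.43 ≈ 1.5267.
Ideal root-3 ≈ 1.7321. |1.5267 − 1.7321| / 1.7321 ≈ 11.86% → 11.9%.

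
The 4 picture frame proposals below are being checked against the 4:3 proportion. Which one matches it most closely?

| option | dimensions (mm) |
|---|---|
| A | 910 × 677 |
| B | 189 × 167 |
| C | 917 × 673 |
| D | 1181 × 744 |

Ratios (long/short): A ≈ 1.344; B ≈ 1.132; C ≈ 1.363; D ≈ 1.587.
4:3 ≈ 1.333; option A is nearest (Δ 0.011).

A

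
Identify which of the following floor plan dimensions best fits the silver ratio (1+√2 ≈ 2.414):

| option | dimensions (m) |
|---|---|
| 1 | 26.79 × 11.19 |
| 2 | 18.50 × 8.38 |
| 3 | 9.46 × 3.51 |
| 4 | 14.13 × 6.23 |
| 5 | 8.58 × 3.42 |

1

Ratios (long/short): 1 ≈ 2.394; 2 ≈ 2.208; 3 ≈ 2.695; 4 ≈ 2.268; 5 ≈ 2.509.
silver ratio ≈ 2.414; option 1 is nearest (Δ 0.020).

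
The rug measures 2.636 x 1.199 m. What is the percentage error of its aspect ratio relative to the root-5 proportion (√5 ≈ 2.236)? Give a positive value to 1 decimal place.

Ratio = 2.636 / 1.199 ≈ 2.1985.
Ideal root-5 ≈ 2.2361. |2.1985 − 2.2361| / 2.2361 ≈ 1.68% → 1.7%.

1.7%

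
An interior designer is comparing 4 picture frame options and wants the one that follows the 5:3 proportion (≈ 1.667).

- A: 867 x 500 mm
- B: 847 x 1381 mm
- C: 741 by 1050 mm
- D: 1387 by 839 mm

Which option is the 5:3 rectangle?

D

Target 5:3 ≈ 1.667.
A: 1.734 (Δ0.067)  B: 1.630 (Δ0.037)  C: 1.417 (Δ0.250)  D: 1.653 (Δ0.014)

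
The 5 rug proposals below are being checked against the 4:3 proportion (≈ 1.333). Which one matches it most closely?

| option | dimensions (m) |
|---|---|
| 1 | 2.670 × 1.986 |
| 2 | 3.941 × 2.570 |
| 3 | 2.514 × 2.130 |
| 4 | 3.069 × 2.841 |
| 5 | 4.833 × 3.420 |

Target 4:3 ≈ 1.333.
1: 1.344 (Δ0.011)  2: 1.533 (Δ0.200)  3: 1.180 (Δ0.153)  4: 1.080 (Δ0.253)  5: 1.413 (Δ0.080)

1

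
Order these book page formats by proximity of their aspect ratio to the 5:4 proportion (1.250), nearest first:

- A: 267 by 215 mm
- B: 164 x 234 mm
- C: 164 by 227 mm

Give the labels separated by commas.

Ratios: A = 267 / 215 ≈ 1.242; B = 234 / 164 ≈ 1.427; C = 227 / 164 ≈ 1.384.
|Δ from 1.250|: A 0.008; B 0.177; C 0.134.

A, C, B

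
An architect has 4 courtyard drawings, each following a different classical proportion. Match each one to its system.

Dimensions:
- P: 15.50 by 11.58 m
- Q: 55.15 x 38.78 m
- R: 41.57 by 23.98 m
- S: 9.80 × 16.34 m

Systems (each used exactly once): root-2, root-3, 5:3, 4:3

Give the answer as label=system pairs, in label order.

P=4:3, Q=root-2, R=root-3, S=5:3

Ratios: P ≈ 1.339; Q ≈ 1.422; R ≈ 1.734; S ≈ 1.667.
Targets: root-2 ≈ 1.414; root-3 ≈ 1.732; 5:3 ≈ 1.667; 4:3 ≈ 1.333.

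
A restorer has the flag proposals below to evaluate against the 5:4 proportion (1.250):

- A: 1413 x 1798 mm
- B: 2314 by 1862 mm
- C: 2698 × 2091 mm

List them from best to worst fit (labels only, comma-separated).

B, A, C

A: 1798/1413 ≈ 1.272 → |1.272 − 1.250| = 0.022
B: 2314/1862 ≈ 1.243 → |1.243 − 1.250| = 0.007
C: 2698/2091 ≈ 1.290 → |1.290 − 1.250| = 0.040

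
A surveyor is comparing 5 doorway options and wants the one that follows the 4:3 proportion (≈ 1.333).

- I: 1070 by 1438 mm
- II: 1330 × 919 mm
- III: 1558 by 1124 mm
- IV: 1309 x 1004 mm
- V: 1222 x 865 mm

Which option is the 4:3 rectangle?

I

Ratios (long/short): I ≈ 1.344; II ≈ 1.447; III ≈ 1.386; IV ≈ 1.304; V ≈ 1.413.
4:3 ≈ 1.333; option I is nearest (Δ 0.011).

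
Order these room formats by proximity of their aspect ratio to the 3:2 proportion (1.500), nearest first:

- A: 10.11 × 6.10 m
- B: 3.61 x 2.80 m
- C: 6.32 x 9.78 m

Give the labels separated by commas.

C, A, B

A: 10.11/6.10 ≈ 1.657 → |1.657 − 1.500| = 0.157
B: 3.61/2.80 ≈ 1.289 → |1.289 − 1.500| = 0.211
C: 9.78/6.32 ≈ 1.547 → |1.547 − 1.500| = 0.047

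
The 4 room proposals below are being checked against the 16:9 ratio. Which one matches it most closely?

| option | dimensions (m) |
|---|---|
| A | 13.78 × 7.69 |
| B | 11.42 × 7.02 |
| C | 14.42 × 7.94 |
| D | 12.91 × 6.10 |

A

Target 16:9 ≈ 1.778.
A: 1.792 (Δ0.014)  B: 1.627 (Δ0.151)  C: 1.816 (Δ0.038)  D: 2.116 (Δ0.338)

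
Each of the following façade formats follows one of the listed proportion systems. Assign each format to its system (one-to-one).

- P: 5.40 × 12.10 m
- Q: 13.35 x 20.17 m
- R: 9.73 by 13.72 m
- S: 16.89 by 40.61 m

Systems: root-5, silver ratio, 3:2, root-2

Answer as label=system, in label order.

Ratios: P ≈ 2.241; Q ≈ 1.511; R ≈ 1.410; S ≈ 2.404.
Targets: root-5 ≈ 2.236; silver ratio ≈ 2.414; 3:2 ≈ 1.500; root-2 ≈ 1.414.

P=root-5, Q=3:2, R=root-2, S=silver ratio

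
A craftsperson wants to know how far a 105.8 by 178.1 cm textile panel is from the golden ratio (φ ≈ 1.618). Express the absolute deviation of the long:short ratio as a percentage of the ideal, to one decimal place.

Ratio = 178.1 / 105.8 ≈ 1.6834.
Ideal golden ratio ≈ 1.6180. |1.6834 − 1.6180| / 1.6180 ≈ 4.04% → 4.0%.

4.0%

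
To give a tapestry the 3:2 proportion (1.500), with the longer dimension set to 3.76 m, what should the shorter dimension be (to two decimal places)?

3:2 = 1.50000.
Shorter side = 3.76 ÷ 1.50000 ≈ 2.5067 → 2.51 m.

2.51 m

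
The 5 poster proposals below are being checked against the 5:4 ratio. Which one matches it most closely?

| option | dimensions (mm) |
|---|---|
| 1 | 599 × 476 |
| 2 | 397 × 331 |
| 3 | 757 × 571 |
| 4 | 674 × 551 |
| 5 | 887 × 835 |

Target 5:4 ≈ 1.250.
1: 1.258 (Δ0.008)  2: 1.199 (Δ0.051)  3: 1.326 (Δ0.076)  4: 1.223 (Δ0.027)  5: 1.062 (Δ0.188)

1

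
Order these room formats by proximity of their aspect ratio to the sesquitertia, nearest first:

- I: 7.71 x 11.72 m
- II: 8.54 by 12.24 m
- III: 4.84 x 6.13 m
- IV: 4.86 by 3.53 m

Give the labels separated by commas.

Ratios: I = 11.72 / 7.71 ≈ 1.520; II = 12.24 / 8.54 ≈ 1.433; III = 6.13 / 4.84 ≈ 1.267; IV = 4.86 / 3.53 ≈ 1.377.
|Δ from 1.333|: I 0.187; II 0.100; III 0.066; IV 0.044.

IV, III, II, I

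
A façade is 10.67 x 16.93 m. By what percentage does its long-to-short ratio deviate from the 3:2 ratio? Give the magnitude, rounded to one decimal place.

5.8%

Ratio = 16.93 / 10.67 ≈ 1.5867.
Ideal 3:2 = 1.5000. |1.5867 − 1.5000| / 1.5000 ≈ 5.78% → 5.8%.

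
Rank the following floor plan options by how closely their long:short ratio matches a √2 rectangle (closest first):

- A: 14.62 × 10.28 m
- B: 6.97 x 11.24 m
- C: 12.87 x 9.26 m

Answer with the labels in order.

A: 14.62/10.28 ≈ 1.422 → |1.422 − 1.414| = 0.008
B: 11.24/6.97 ≈ 1.613 → |1.613 − 1.414| = 0.199
C: 12.87/9.26 ≈ 1.390 → |1.390 − 1.414| = 0.024

A, C, B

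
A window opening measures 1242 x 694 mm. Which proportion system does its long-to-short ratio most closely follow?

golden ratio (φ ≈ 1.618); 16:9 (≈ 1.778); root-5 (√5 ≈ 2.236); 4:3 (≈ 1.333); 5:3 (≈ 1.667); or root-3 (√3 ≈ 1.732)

16:9

1242/694 ≈ 1.790. Nearest candidates are 16:9 (1.778, off by 0.012) and root-3 (1.732, off by 0.058).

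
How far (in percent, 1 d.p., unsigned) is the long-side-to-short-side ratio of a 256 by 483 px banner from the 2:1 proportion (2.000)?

Ratio = 483 / 256 ≈ 1.8867.
Ideal 2:1 = 2.0000. |1.8867 − 2.0000| / 2.0000 ≈ 5.66% → 5.7%.

5.7%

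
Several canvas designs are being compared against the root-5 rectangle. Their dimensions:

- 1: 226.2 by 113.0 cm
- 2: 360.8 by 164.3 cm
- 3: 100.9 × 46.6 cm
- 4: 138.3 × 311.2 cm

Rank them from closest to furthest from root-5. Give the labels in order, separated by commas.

1: 226.2/113.0 ≈ 2.002 → |2.002 − 2.236| = 0.234
2: 360.8/164.3 ≈ 2.196 → |2.196 − 2.236| = 0.040
3: 100.9/46.6 ≈ 2.165 → |2.165 − 2.236| = 0.071
4: 311.2/138.3 ≈ 2.250 → |2.250 − 2.236| = 0.014

4, 2, 3, 1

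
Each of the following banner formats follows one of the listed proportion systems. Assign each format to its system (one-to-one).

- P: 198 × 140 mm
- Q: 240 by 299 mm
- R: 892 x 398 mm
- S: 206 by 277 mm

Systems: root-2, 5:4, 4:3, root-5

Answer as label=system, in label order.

P=root-2, Q=5:4, R=root-5, S=4:3

P = 198/140 ≈ 1.414 → root-2 (1.414)
Q = 299/240 ≈ 1.246 → 5:4 (1.250)
R = 892/398 ≈ 2.241 → root-5 (2.236)
S = 277/206 ≈ 1.345 → 4:3 (1.333)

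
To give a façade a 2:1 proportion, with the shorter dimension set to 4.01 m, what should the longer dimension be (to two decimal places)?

8.02 m

2:1 = 2.00000.
Longer side = 4.01 × 2.00000 ≈ 8.0200 → 8.02 m.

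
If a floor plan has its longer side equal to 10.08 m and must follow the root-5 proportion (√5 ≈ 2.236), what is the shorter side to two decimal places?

4.51 m

root-5 ≈ 2.23607.
Shorter side = 10.08 ÷ 2.23607 ≈ 4.5079 → 4.51 m.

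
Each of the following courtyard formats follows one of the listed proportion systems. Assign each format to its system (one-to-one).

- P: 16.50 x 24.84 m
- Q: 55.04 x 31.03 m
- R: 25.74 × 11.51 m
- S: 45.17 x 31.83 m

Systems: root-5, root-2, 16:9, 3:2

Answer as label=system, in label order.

P=3:2, Q=16:9, R=root-5, S=root-2

Ratios: P ≈ 1.505; Q ≈ 1.774; R ≈ 2.236; S ≈ 1.419.
Targets: root-5 ≈ 2.236; root-2 ≈ 1.414; 16:9 ≈ 1.778; 3:2 ≈ 1.500.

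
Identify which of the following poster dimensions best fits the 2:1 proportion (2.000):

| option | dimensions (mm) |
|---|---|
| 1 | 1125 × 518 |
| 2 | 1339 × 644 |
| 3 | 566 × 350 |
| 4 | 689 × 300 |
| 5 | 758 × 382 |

5

Ratios (long/short): 1 ≈ 2.172; 2 ≈ 2.079; 3 ≈ 1.617; 4 ≈ 2.297; 5 ≈ 1.984.
2:1 ≈ 2.000; option 5 is nearest (Δ 0.016).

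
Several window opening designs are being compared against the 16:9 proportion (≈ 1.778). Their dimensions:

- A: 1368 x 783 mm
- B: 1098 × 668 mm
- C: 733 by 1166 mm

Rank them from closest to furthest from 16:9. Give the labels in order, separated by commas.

Ratios: A = 1368 / 783 ≈ 1.747; B = 1098 / 668 ≈ 1.644; C = 1166 / 733 ≈ 1.591.
|Δ from 1.778|: A 0.031; B 0.134; C 0.187.

A, B, C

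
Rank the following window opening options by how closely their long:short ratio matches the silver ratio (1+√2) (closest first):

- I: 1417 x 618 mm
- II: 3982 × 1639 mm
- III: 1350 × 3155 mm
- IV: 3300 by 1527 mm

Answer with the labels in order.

II, III, I, IV

Ratios: I = 1417 / 618 ≈ 2.293; II = 3982 / 1639 ≈ 2.430; III = 3155 / 1350 ≈ 2.337; IV = 3300 / 1527 ≈ 2.161.
|Δ from 2.414|: I 0.121; II 0.016; III 0.077; IV 0.253.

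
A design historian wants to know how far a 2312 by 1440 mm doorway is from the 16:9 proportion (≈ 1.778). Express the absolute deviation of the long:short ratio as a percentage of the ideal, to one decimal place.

Ratio = 2312 / 1440 ≈ 1.6056.
Ideal 16:9 ≈ 1.7778. |1.6056 − 1.7778| / 1.7778 ≈ 9.69% → 9.7%.

9.7%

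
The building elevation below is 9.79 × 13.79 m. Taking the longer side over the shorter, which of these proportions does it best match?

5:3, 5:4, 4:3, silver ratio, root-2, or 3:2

root-2

Ratio = 13.79 / 9.79 ≈ 1.409.
Distances: 5:3 1.667 (Δ 0.258); 5:4 1.250 (Δ 0.159); 4:3 1.333 (Δ 0.076); silver ratio 2.414 (Δ 1.005); root-2 1.414 (Δ 0.005); 3:2 1.500 (Δ 0.091).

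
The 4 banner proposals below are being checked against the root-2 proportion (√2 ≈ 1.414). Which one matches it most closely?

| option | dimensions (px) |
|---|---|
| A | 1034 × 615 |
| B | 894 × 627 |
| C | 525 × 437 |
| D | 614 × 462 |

B

Ratios (long/short): A ≈ 1.681; B ≈ 1.426; C ≈ 1.201; D ≈ 1.329.
root-2 ≈ 1.414; option B is nearest (Δ 0.012).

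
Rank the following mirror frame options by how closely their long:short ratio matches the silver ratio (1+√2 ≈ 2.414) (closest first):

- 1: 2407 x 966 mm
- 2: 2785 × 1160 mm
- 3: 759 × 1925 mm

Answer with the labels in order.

Ratios: 1 = 2407 / 966 ≈ 2.492; 2 = 2785 / 1160 ≈ 2.401; 3 = 1925 / 759 ≈ 2.536.
|Δ from 2.414|: 1 0.078; 2 0.013; 3 0.122.

2, 1, 3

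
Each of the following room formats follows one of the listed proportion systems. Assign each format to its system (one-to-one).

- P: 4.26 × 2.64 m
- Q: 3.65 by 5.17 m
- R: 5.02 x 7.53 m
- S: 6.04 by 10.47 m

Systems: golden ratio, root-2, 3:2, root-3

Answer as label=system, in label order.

P=golden ratio, Q=root-2, R=3:2, S=root-3

P = 4.26/2.64 ≈ 1.614 → golden ratio (1.618)
Q = 5.17/3.65 ≈ 1.416 → root-2 (1.414)
R = 7.53/5.02 ≈ 1.500 → 3:2 (1.500)
S = 10.47/6.04 ≈ 1.733 → root-3 (1.732)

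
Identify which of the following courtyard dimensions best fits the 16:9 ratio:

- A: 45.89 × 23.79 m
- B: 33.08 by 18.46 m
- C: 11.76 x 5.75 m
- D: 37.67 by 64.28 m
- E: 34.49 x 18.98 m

Target 16:9 ≈ 1.778.
A: 1.929 (Δ0.151)  B: 1.792 (Δ0.014)  C: 2.045 (Δ0.267)  D: 1.706 (Δ0.072)  E: 1.817 (Δ0.039)

B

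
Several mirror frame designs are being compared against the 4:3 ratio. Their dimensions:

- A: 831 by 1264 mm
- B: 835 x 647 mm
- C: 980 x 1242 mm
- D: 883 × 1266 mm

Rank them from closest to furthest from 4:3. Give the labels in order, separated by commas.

A: 1264/831 ≈ 1.521 → |1.521 − 1.333| = 0.188
B: 835/647 ≈ 1.291 → |1.291 − 1.333| = 0.042
C: 1242/980 ≈ 1.267 → |1.267 − 1.333| = 0.066
D: 1266/883 ≈ 1.434 → |1.434 − 1.333| = 0.101

B, C, D, A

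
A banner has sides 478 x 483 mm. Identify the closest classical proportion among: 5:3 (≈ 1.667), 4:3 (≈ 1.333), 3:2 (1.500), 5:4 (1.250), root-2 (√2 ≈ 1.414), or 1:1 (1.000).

1:1

483/478 ≈ 1.010. Nearest candidates are 1:1 (1.000, off by 0.010) and 5:4 (1.250, off by 0.240).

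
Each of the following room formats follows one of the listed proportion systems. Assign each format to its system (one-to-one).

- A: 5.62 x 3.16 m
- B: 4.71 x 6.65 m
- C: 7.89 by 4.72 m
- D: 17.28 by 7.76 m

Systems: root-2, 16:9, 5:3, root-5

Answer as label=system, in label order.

A=16:9, B=root-2, C=5:3, D=root-5

A = 5.62/3.16 ≈ 1.778 → 16:9 (1.778)
B = 6.65/4.71 ≈ 1.412 → root-2 (1.414)
C = 7.89/4.72 ≈ 1.672 → 5:3 (1.667)
D = 17.28/7.76 ≈ 2.227 → root-5 (2.236)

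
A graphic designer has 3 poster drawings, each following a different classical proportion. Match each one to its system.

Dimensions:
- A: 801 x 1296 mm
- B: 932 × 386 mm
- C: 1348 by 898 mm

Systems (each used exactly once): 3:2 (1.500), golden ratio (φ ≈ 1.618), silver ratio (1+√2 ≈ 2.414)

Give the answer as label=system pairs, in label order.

A = 1296/801 ≈ 1.618 → golden ratio (1.618)
B = 932/386 ≈ 2.415 → silver ratio (2.414)
C = 1348/898 ≈ 1.501 → 3:2 (1.500)

A=golden ratio, B=silver ratio, C=3:2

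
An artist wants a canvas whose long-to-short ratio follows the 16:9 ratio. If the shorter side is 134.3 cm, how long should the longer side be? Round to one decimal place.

16:9 ≈ 1.77778.
Longer side = 134.3 × 1.77778 ≈ 238.756 → 238.8 cm.

238.8 cm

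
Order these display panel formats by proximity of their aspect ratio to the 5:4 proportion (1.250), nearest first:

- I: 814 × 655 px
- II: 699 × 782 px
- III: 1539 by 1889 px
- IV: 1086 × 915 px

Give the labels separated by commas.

I, III, IV, II

Ratios: I = 814 / 655 ≈ 1.243; II = 782 / 699 ≈ 1.119; III = 1889 / 1539 ≈ 1.227; IV = 1086 / 915 ≈ 1.187.
|Δ from 1.250|: I 0.007; II 0.131; III 0.023; IV 0.063.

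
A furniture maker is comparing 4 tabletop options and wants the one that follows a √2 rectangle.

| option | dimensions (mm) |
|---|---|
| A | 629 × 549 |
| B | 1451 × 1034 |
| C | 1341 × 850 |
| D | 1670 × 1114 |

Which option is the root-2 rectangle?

Ratios (long/short): A ≈ 1.146; B ≈ 1.403; C ≈ 1.578; D ≈ 1.499.
root-2 ≈ 1.414; option B is nearest (Δ 0.011).

B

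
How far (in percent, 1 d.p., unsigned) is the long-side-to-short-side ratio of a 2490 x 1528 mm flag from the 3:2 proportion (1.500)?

8.6%

Ratio = 2490 / 1528 ≈ 1.6296.
Ideal 3:2 = 1.5000. |1.6296 − 1.5000| / 1.5000 ≈ 8.64% → 8.6%.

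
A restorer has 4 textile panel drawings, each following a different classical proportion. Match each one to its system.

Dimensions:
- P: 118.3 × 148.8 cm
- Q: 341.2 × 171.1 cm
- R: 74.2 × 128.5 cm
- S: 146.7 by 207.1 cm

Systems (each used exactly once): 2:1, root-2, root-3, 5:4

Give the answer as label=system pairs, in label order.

P=5:4, Q=2:1, R=root-3, S=root-2

P = 148.8/118.3 ≈ 1.258 → 5:4 (1.250)
Q = 341.2/171.1 ≈ 1.994 → 2:1 (2.000)
R = 128.5/74.2 ≈ 1.732 → root-3 (1.732)
S = 207.1/146.7 ≈ 1.412 → root-2 (1.414)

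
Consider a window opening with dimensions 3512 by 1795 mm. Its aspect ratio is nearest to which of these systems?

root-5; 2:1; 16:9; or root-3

2:1

Ratio = 3512 / 1795 ≈ 1.957.
Distances: root-5 2.236 (Δ 0.279); 2:1 2.000 (Δ 0.043); 16:9 1.778 (Δ 0.179); root-3 1.732 (Δ 0.225).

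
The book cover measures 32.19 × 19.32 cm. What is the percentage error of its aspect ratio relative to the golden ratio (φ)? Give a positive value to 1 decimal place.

Ratio = 32.19 / 19.32 ≈ 1.6661.
Ideal golden ratio ≈ 1.6180. |1.6661 − 1.6180| / 1.6180 ≈ 2.97% → 3.0%.

3.0%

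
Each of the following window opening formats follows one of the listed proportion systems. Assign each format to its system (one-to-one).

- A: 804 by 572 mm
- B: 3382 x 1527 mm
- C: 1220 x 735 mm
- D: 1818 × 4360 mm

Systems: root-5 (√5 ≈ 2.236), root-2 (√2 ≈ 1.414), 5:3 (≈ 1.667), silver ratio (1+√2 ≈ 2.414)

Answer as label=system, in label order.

Ratios: A ≈ 1.406; B ≈ 2.215; C ≈ 1.660; D ≈ 2.398.
Targets: root-5 ≈ 2.236; root-2 ≈ 1.414; 5:3 ≈ 1.667; silver ratio ≈ 2.414.

A=root-2, B=root-5, C=5:3, D=silver ratio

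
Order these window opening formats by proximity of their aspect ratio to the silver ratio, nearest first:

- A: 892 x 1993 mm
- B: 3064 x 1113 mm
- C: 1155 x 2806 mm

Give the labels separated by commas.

C, A, B

A: 1993/892 ≈ 2.234 → |2.234 − 2.414| = 0.180
B: 3064/1113 ≈ 2.753 → |2.753 − 2.414| = 0.339
C: 2806/1155 ≈ 2.429 → |2.429 − 2.414| = 0.015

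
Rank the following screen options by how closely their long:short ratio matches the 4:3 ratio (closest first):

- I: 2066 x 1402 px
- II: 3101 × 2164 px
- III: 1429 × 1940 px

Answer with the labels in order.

I: 2066/1402 ≈ 1.474 → |1.474 − 1.333| = 0.141
II: 3101/2164 ≈ 1.433 → |1.433 − 1.333| = 0.100
III: 1940/1429 ≈ 1.358 → |1.358 − 1.333| = 0.025

III, II, I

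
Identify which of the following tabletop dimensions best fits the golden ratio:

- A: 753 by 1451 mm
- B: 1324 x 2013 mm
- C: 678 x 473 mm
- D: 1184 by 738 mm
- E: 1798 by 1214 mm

D

Target golden ratio ≈ 1.618.
A: 1.927 (Δ0.309)  B: 1.520 (Δ0.098)  C: 1.433 (Δ0.185)  D: 1.604 (Δ0.014)  E: 1.481 (Δ0.137)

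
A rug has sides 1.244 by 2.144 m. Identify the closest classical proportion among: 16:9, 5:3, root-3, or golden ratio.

Ratio = 2.144 / 1.244 ≈ 1.723.
Distances: 16:9 1.778 (Δ 0.055); 5:3 1.667 (Δ 0.056); root-3 1.732 (Δ 0.009); golden ratio 1.618 (Δ 0.105).

root-3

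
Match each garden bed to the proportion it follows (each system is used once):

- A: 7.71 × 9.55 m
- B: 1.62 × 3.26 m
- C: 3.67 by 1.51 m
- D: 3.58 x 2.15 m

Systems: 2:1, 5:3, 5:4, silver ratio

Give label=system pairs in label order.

A=5:4, B=2:1, C=silver ratio, D=5:3

A = 9.55/7.71 ≈ 1.239 → 5:4 (1.250)
B = 3.26/1.62 ≈ 2.012 → 2:1 (2.000)
C = 3.67/1.51 ≈ 2.430 → silver ratio (2.414)
D = 3.58/2.15 ≈ 1.665 → 5:3 (1.667)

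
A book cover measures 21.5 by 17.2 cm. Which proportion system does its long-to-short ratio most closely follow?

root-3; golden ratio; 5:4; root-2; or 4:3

21.5/17.2 ≈ 1.250. Nearest candidates are 5:4 (1.250, off by 0.000) and 4:3 (1.333, off by 0.083).

5:4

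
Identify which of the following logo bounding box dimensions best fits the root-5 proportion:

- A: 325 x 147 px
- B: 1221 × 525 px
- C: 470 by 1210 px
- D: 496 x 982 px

Target root-5 ≈ 2.236.
A: 2.211 (Δ0.025)  B: 2.326 (Δ0.090)  C: 2.574 (Δ0.338)  D: 1.980 (Δ0.256)

A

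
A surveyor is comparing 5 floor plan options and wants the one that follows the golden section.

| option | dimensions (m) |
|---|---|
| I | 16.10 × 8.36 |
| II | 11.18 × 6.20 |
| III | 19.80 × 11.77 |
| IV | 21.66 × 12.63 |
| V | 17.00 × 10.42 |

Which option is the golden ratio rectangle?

V

Ratios (long/short): I ≈ 1.926; II ≈ 1.803; III ≈ 1.682; IV ≈ 1.715; V ≈ 1.631.
golden ratio ≈ 1.618; option V is nearest (Δ 0.013).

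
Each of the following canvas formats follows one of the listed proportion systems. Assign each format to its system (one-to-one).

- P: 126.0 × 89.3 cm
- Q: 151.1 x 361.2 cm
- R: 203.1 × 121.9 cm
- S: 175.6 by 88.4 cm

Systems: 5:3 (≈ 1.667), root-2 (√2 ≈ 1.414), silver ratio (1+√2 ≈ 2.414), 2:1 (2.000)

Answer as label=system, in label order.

Ratios: P ≈ 1.411; Q ≈ 2.390; R ≈ 1.666; S ≈ 1.986.
Targets: 5:3 ≈ 1.667; root-2 ≈ 1.414; silver ratio ≈ 2.414; 2:1 ≈ 2.000.

P=root-2, Q=silver ratio, R=5:3, S=2:1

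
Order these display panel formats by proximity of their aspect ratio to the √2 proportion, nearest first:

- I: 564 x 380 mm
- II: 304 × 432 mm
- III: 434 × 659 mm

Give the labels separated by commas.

II, I, III

Ratios: I = 564 / 380 ≈ 1.484; II = 432 / 304 ≈ 1.421; III = 659 / 434 ≈ 1.518.
|Δ from 1.414|: I 0.070; II 0.007; III 0.104.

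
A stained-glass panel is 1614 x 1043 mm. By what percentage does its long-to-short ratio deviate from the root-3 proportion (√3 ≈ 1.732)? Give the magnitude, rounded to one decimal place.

Ratio = 1614 / 1043 ≈ 1.5475.
Ideal root-3 ≈ 1.7321. |1.5475 − 1.7321| / 1.7321 ≈ 10.66% → 10.7%.

10.7%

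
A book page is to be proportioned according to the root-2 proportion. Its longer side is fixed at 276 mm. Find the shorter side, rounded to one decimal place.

195.2 mm

root-2 ≈ 1.41421.
Shorter side = 276 ÷ 1.41421 ≈ 195.162 → 195.2 mm.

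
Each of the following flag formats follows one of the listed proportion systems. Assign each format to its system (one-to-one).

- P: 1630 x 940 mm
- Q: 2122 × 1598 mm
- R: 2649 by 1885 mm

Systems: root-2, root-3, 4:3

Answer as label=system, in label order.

P=root-3, Q=4:3, R=root-2

P = 1630/940 ≈ 1.734 → root-3 (1.732)
Q = 2122/1598 ≈ 1.328 → 4:3 (1.333)
R = 2649/1885 ≈ 1.405 → root-2 (1.414)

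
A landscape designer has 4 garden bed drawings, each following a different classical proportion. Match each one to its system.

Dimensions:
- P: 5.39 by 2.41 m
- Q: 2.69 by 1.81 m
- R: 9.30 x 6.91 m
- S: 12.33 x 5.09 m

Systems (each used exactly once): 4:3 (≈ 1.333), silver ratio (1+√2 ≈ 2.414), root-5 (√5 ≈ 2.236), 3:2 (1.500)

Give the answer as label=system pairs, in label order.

P = 5.39/2.41 ≈ 2.237 → root-5 (2.236)
Q = 2.69/1.81 ≈ 1.486 → 3:2 (1.500)
R = 9.30/6.91 ≈ 1.346 → 4:3 (1.333)
S = 12.33/5.09 ≈ 2.422 → silver ratio (2.414)

P=root-5, Q=3:2, R=4:3, S=silver ratio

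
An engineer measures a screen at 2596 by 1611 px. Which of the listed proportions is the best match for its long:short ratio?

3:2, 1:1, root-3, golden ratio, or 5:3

2596/1611 ≈ 1.611. Nearest candidates are golden ratio (1.618, off by 0.007) and 5:3 (1.667, off by 0.056).

golden ratio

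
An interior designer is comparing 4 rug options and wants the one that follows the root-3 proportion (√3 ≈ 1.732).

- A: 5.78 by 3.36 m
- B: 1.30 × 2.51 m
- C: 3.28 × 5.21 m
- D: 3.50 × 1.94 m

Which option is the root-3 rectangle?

A

Target root-3 ≈ 1.732.
A: 1.720 (Δ0.012)  B: 1.931 (Δ0.199)  C: 1.588 (Δ0.144)  D: 1.804 (Δ0.072)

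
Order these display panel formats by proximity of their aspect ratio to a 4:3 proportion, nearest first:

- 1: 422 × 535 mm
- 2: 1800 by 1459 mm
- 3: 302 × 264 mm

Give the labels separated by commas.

1, 2, 3

1: 535/422 ≈ 1.268 → |1.268 − 1.333| = 0.065
2: 1800/1459 ≈ 1.234 → |1.234 − 1.333| = 0.099
3: 302/264 ≈ 1.144 → |1.144 − 1.333| = 0.189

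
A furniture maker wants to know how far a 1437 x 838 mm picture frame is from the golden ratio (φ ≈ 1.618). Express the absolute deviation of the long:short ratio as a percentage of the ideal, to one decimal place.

Ratio = 1437 / 838 ≈ 1.7148.
Ideal golden ratio ≈ 1.6180. |1.7148 − 1.6180| / 1.6180 ≈ 5.98% → 6.0%.

6.0%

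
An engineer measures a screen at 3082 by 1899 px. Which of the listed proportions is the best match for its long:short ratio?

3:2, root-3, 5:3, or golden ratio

Ratio = 3082 / 1899 ≈ 1.623.
Distances: 3:2 1.500 (Δ 0.123); root-3 1.732 (Δ 0.109); 5:3 1.667 (Δ 0.044); golden ratio 1.618 (Δ 0.005).

golden ratio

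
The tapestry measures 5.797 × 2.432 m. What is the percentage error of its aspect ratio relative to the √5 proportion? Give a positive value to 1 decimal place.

6.6%

Ratio = 5.797 / 2.432 ≈ 2.3836.
Ideal root-5 ≈ 2.2361. |2.3836 − 2.2361| / 2.2361 ≈ 6.60% → 6.6%.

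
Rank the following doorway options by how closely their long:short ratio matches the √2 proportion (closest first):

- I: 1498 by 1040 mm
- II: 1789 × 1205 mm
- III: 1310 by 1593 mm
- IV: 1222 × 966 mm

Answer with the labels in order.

I: 1498/1040 ≈ 1.440 → |1.440 − 1.414| = 0.026
II: 1789/1205 ≈ 1.485 → |1.485 − 1.414| = 0.071
III: 1593/1310 ≈ 1.216 → |1.216 − 1.414| = 0.198
IV: 1222/966 ≈ 1.265 → |1.265 − 1.414| = 0.149

I, II, IV, III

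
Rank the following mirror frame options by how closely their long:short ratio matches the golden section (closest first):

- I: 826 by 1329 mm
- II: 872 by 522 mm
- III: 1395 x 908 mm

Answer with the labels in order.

I, II, III

I: 1329/826 ≈ 1.609 → |1.609 − 1.618| = 0.009
II: 872/522 ≈ 1.670 → |1.670 − 1.618| = 0.052
III: 1395/908 ≈ 1.536 → |1.536 − 1.618| = 0.082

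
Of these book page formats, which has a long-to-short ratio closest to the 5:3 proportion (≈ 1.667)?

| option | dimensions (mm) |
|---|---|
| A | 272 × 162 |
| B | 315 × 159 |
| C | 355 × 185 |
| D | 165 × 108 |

Target 5:3 ≈ 1.667.
A: 1.679 (Δ0.012)  B: 1.981 (Δ0.314)  C: 1.919 (Δ0.252)  D: 1.528 (Δ0.139)

A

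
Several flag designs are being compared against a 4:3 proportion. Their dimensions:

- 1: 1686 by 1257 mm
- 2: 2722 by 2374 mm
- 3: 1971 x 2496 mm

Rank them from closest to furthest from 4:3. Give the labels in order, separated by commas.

1: 1686/1257 ≈ 1.341 → |1.341 − 1.333| = 0.008
2: 2722/2374 ≈ 1.147 → |1.147 − 1.333| = 0.186
3: 2496/1971 ≈ 1.266 → |1.266 − 1.333| = 0.067

1, 3, 2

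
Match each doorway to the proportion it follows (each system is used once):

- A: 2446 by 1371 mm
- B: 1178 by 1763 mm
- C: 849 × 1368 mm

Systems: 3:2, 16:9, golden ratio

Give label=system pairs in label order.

Ratios: A ≈ 1.784; B ≈ 1.497; C ≈ 1.611.
Targets: 3:2 ≈ 1.500; 16:9 ≈ 1.778; golden ratio ≈ 1.618.

A=16:9, B=3:2, C=golden ratio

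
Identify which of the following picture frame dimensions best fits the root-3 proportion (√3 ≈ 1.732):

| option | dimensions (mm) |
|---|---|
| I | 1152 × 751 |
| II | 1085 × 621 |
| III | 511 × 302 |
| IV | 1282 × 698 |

II

Target root-3 ≈ 1.732.
I: 1.534 (Δ0.198)  II: 1.747 (Δ0.015)  III: 1.692 (Δ0.040)  IV: 1.837 (Δ0.105)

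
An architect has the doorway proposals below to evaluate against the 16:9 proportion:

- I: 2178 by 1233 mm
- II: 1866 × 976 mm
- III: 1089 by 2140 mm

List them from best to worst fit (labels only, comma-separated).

I, II, III

I: 2178/1233 ≈ 1.766 → |1.766 − 1.778| = 0.012
II: 1866/976 ≈ 1.912 → |1.912 − 1.778| = 0.134
III: 2140/1089 ≈ 1.965 → |1.965 − 1.778| = 0.187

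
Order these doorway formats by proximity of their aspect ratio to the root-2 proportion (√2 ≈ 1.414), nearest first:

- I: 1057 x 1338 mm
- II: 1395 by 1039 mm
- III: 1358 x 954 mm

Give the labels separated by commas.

I: 1338/1057 ≈ 1.266 → |1.266 − 1.414| = 0.148
II: 1395/1039 ≈ 1.343 → |1.343 − 1.414| = 0.071
III: 1358/954 ≈ 1.423 → |1.423 − 1.414| = 0.009

III, II, I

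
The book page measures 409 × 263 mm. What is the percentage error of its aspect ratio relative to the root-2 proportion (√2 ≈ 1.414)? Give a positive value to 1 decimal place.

10.0%

Ratio = 409 / 263 ≈ 1.5551.
Ideal root-2 ≈ 1.4142. |1.5551 − 1.4142| / 1.4142 ≈ 9.96% → 10.0%.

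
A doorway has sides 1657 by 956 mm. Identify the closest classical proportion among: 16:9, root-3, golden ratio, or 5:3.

Ratio = 1657 / 956 ≈ 1.733.
Distances: 16:9 1.778 (Δ 0.045); root-3 1.732 (Δ 0.001); golden ratio 1.618 (Δ 0.115); 5:3 1.667 (Δ 0.066).

root-3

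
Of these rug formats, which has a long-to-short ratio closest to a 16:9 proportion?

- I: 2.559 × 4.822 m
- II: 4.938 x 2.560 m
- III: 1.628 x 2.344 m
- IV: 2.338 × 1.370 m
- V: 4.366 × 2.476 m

Ratios (long/short): I ≈ 1.884; II ≈ 1.929; III ≈ 1.440; IV ≈ 1.707; V ≈ 1.763.
16:9 ≈ 1.778; option V is nearest (Δ 0.015).

V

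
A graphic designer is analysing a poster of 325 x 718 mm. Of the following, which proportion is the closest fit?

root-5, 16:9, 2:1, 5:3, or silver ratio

Ratio = 718 / 325 ≈ 2.209.
Distances: root-5 2.236 (Δ 0.027); 16:9 1.778 (Δ 0.431); 2:1 2.000 (Δ 0.209); 5:3 1.667 (Δ 0.542); silver ratio 2.414 (Δ 0.205).

root-5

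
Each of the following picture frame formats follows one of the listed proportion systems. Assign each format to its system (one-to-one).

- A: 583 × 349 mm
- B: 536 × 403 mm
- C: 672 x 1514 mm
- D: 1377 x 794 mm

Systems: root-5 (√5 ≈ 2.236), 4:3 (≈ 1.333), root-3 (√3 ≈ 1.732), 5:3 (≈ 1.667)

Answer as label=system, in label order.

A=5:3, B=4:3, C=root-5, D=root-3

A = 583/349 ≈ 1.670 → 5:3 (1.667)
B = 536/403 ≈ 1.330 → 4:3 (1.333)
C = 1514/672 ≈ 2.253 → root-5 (2.236)
D = 1377/794 ≈ 1.734 → root-3 (1.732)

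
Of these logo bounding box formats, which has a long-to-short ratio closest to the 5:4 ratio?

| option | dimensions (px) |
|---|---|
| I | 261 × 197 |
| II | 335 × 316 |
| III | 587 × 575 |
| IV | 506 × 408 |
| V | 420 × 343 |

IV

Target 5:4 ≈ 1.250.
I: 1.325 (Δ0.075)  II: 1.060 (Δ0.190)  III: 1.021 (Δ0.229)  IV: 1.240 (Δ0.010)  V: 1.224 (Δ0.026)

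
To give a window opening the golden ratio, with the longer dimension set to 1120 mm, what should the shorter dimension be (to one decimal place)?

692.2 mm

golden ratio ≈ 1.61803.
Shorter side = 1120 ÷ 1.61803 ≈ 692.200 → 692.2 mm.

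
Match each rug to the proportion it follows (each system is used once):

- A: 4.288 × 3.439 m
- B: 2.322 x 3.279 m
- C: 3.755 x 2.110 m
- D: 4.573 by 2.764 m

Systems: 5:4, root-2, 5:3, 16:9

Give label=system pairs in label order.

A = 4.288/3.439 ≈ 1.247 → 5:4 (1.250)
B = 3.279/2.322 ≈ 1.412 → root-2 (1.414)
C = 3.755/2.110 ≈ 1.780 → 16:9 (1.778)
D = 4.573/2.764 ≈ 1.654 → 5:3 (1.667)

A=5:4, B=root-2, C=16:9, D=5:3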